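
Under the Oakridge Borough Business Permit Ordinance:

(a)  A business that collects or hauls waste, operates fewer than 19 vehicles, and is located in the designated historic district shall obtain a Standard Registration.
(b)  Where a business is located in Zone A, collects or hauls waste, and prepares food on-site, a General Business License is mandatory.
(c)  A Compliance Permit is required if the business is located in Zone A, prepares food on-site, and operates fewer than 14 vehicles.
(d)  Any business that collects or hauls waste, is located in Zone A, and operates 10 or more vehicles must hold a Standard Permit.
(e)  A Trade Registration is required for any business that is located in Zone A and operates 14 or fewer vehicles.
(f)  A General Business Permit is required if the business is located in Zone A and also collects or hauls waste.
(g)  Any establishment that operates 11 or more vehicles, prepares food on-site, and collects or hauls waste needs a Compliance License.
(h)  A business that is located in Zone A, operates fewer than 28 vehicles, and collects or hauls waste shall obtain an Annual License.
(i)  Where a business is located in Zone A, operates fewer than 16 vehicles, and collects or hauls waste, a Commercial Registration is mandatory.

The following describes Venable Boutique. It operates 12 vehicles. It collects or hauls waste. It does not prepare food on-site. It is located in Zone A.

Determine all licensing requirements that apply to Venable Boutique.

Annual License, Commercial Registration, General Business Permit, Standard Permit, Trade Registration

(a) collects or hauls waste; vehicles 12 < 19; is located in Zone A (not: is located in the designated historic district) → Standard Registration not required.
(b) is located in Zone A; collects or hauls waste; does not prepare food on-site → General Business License not required.
(c) is located in Zone A; does not prepare food on-site; vehicles 12 < 14 → Compliance Permit not required.
(d) collects or hauls waste; is located in Zone A; vehicles 12 ≥ 10 → Standard Permit required.
(e) is located in Zone A; vehicles 12 ≤ 14 → Trade Registration required.
(f) is located in Zone A; collects or hauls waste → General Business Permit required.
(g) vehicles 12 ≥ 11; does not prepare food on-site; collects or hauls waste → Compliance License not required.
(h) is located in Zone A; vehicles 12 < 28; collects or hauls waste → Annual License required.
(i) is located in Zone A; vehicles 12 < 16; collects or hauls waste → Commercial Registration required.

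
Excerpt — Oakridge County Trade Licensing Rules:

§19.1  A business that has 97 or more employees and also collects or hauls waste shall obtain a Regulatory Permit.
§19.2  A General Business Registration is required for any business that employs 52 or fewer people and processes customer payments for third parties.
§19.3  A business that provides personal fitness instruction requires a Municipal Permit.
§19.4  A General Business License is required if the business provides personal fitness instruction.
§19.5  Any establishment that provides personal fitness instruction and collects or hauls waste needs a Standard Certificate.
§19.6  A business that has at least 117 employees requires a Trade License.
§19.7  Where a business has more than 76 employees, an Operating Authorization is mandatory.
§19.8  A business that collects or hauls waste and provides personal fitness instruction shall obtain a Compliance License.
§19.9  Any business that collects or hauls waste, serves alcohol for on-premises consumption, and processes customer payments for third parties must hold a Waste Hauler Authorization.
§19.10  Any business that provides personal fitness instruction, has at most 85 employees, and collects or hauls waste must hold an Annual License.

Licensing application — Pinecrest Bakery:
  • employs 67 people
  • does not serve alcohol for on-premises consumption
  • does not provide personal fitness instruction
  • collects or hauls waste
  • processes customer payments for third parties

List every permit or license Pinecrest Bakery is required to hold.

§19.1 employees 67 < 97; collects or hauls waste → Regulatory Permit not required.
§19.2 employees 67 > 52; processes customer payments for third parties → General Business Registration not required.
§19.3 does not provide personal fitness instruction → Municipal Permit not required.
§19.4 does not provide personal fitness instruction → General Business License not required.
§19.5 does not provide personal fitness instruction; collects or hauls waste → Standard Certificate not required.
§19.6 employees 67 < 117 → Trade License not required.
§19.7 employees 67 ≤ 76 → Operating Authorization not required.
§19.8 collects or hauls waste; does not provide personal fitness instruction → Compliance License not required.
§19.9 collects or hauls waste; does not serve alcohol for on-premises consumption; processes customer payments for third parties → Waste Hauler Authorization not required.
§19.10 does not provide personal fitness instruction; employees 67 ≤ 85; collects or hauls waste → Annual License not required.

None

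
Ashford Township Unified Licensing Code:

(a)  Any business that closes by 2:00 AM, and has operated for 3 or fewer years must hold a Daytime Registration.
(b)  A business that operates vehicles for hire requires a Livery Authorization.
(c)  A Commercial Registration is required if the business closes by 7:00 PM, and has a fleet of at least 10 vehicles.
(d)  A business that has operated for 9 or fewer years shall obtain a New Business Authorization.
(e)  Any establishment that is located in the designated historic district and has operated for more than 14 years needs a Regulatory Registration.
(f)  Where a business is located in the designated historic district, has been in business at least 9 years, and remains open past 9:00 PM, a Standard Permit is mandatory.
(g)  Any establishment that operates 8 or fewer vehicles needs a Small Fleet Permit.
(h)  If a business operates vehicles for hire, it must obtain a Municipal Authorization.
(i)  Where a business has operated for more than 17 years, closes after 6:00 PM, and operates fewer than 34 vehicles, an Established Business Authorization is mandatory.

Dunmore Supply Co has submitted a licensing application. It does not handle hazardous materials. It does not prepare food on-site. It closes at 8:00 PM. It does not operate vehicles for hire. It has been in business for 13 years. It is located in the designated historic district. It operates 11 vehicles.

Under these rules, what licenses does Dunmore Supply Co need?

(a) closes 8:00 PM, at/before 2:00 AM; years in business 13 > 3 → Daytime Registration not required.
(b) does not operate vehicles for hire → Livery Authorization not required.
(c) closes 8:00 PM, after 7:00 PM; vehicles 11 ≥ 10 → Commercial Registration not required.
(d) years in business 13 > 9 → New Business Authorization not required.
(e) is located in the designated historic district; years in business 13 ≤ 14 → Regulatory Registration not required.
(f) is located in the designated historic district; years in business 13 ≥ 9; closes 8:00 PM, at/before 9:00 PM → Standard Permit not required.
(g) vehicles 11 > 8 → Small Fleet Permit not required.
(h) does not operate vehicles for hire → Municipal Authorization not required.
(i) years in business 13 ≤ 17; closes 8:00 PM, after 6:00 PM; vehicles 11 < 34 → Established Business Authorization not required.

None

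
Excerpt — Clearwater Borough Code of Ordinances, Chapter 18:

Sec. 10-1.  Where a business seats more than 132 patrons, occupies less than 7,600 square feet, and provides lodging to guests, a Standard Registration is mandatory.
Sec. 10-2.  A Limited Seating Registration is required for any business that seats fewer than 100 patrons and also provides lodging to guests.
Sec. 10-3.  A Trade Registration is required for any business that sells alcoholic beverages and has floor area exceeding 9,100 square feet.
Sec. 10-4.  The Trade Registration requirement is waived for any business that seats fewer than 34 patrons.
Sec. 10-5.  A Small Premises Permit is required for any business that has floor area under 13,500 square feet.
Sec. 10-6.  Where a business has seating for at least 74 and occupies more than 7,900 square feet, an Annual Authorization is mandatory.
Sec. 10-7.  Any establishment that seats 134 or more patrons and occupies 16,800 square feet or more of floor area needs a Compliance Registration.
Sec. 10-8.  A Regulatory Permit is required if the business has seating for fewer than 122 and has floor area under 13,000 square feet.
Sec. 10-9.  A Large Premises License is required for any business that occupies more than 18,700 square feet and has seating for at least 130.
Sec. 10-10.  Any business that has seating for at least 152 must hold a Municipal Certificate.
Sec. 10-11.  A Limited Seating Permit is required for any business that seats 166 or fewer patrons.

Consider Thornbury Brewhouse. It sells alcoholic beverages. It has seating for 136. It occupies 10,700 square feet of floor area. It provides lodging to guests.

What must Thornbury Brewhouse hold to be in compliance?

Annual Authorization, Limited Seating Permit, Small Premises Permit, Trade Registration

Sec. 10-1. seating 136 > 132; floor area 10,700 square feet ≥ 7,600 square feet; provides lodging to guests → Standard Registration not required.
Sec. 10-2. seating 136 ≥ 100; provides lodging to guests → Limited Seating Registration not required.
Sec. 10-3. sells alcoholic beverages; floor area 10,700 square feet > 9,100 square feet → Trade Registration required.
Sec. 10-4. seating 136 ≥ 34 → Trade Registration exemption does not apply.
Sec. 10-5. floor area 10,700 square feet < 13,500 square feet → Small Premises Permit required.
Sec. 10-6. seating 136 ≥ 74; floor area 10,700 square feet > 7,900 square feet → Annual Authorization required.
Sec. 10-7. seating 136 ≥ 134; floor area 10,700 square feet < 16,800 square feet → Compliance Registration not required.
Sec. 10-8. seating 136 ≥ 122; floor area 10,700 square feet < 13,000 square feet → Regulatory Permit not required.
Sec. 10-9. floor area 10,700 square feet ≤ 18,700 square feet; seating 136 ≥ 130 → Large Premises License not required.
Sec. 10-10. seating 136 < 152 → Municipal Certificate not required.
Sec. 10-11. seating 136 ≤ 166 → Limited Seating Permit required.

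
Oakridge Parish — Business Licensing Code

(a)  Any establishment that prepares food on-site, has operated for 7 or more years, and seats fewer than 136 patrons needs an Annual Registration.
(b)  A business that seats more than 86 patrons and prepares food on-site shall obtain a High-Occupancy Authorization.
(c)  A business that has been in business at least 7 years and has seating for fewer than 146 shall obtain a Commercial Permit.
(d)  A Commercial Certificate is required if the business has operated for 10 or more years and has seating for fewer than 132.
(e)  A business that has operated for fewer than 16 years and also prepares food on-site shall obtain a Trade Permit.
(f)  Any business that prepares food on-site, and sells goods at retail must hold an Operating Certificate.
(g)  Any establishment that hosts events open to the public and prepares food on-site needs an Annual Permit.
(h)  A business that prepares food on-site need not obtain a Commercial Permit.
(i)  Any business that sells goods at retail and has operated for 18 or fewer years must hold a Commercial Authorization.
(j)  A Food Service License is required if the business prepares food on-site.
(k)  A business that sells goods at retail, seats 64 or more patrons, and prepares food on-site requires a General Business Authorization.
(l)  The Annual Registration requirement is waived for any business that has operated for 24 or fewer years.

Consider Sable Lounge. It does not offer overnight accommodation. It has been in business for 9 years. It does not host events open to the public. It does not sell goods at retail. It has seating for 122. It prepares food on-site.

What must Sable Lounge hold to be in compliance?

Food Service License, High-Occupancy Authorization, Trade Permit

(a) prepares food on-site; years in business 9 ≥ 7; seating 122 < 136 → Annual Registration required.
(b) seating 122 > 86; prepares food on-site → High-Occupancy Authorization required.
(c) years in business 9 ≥ 7; seating 122 < 146 → Commercial Permit required.
(d) years in business 9 < 10; seating 122 < 132 → Commercial Certificate not required.
(e) years in business 9 < 16; prepares food on-site → Trade Permit required.
(f) prepares food on-site; does not sell goods at retail → Operating Certificate not required.
(g) does not host events open to the public; prepares food on-site → Annual Permit not required.
(h) prepares food on-site → exempt from Commercial Permit.
(i) does not sell goods at retail; years in business 9 ≤ 18 → Commercial Authorization not required.
(j) prepares food on-site → Food Service License required.
(k) does not sell goods at retail; seating 122 ≥ 64; prepares food on-site → General Business Authorization not required.
(l) years in business 9 ≤ 24 → exempt from Annual Registration.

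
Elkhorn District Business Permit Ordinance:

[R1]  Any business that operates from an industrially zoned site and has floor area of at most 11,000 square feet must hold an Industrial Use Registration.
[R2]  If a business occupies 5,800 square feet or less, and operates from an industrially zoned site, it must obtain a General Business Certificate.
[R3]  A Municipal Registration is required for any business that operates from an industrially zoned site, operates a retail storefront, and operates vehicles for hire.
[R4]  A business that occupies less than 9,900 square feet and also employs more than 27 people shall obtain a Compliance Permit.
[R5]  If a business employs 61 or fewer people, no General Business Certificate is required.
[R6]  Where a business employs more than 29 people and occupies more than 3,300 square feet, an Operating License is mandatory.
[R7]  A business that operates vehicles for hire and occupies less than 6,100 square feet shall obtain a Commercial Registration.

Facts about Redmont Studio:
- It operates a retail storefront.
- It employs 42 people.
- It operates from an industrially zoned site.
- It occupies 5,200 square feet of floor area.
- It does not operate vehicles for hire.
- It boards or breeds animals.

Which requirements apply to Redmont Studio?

[R1] operates from an industrially zoned site; floor area 5,200 square feet ≤ 11,000 square feet → Industrial Use Registration required.
[R2] floor area 5,200 square feet ≤ 5,800 square feet; operates from an industrially zoned site → General Business Certificate required.
[R3] operates from an industrially zoned site; operates a retail storefront; does not operate vehicles for hire → Municipal Registration not required.
[R4] floor area 5,200 square feet < 9,900 square feet; employees 42 > 27 → Compliance Permit required.
[R5] employees 42 ≤ 61 → exempt from General Business Certificate.
[R6] employees 42 > 29; floor area 5,200 square feet > 3,300 square feet → Operating License required.
[R7] does not operate vehicles for hire; floor area 5,200 square feet < 6,100 square feet → Commercial Registration not required.

Compliance Permit, Industrial Use Registration, Operating License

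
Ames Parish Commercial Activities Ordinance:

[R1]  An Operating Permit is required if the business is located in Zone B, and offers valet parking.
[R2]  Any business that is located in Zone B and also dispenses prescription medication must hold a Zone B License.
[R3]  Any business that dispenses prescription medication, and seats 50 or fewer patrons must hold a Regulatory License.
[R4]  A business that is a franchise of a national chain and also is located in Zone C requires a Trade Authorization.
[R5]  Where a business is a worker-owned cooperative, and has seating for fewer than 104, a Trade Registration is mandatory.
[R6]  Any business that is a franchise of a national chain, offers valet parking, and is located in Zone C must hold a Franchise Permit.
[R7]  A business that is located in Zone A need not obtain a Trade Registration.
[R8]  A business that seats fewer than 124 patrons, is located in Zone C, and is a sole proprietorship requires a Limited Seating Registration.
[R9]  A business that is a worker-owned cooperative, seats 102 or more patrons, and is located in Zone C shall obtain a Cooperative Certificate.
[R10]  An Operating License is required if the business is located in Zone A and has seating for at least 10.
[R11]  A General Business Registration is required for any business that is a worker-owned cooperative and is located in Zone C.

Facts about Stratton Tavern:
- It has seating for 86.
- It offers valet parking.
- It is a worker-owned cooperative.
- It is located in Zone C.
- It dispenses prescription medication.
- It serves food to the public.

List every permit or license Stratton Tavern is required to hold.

General Business Registration, Trade Registration

[R1] is located in Zone C (not: is located in Zone B); offers valet parking → Operating Permit not required.
[R2] is located in Zone C (not: is located in Zone B); dispenses prescription medication → Zone B License not required.
[R3] dispenses prescription medication; seating 86 > 50 → Regulatory License not required.
[R4] is a worker-owned cooperative (not: is a franchise of a national chain); is located in Zone C → Trade Authorization not required.
[R5] is a worker-owned cooperative; seating 86 < 104 → Trade Registration required.
[R6] is a worker-owned cooperative (not: is a franchise of a national chain); offers valet parking; is located in Zone C → Franchise Permit not required.
[R7] is located in Zone C (not: is located in Zone A) → Trade Registration exemption does not apply.
[R8] seating 86 < 124; is located in Zone C; is a worker-owned cooperative (not: is a sole proprietorship) → Limited Seating Registration not required.
[R9] is a worker-owned cooperative; seating 86 < 102; is located in Zone C → Cooperative Certificate not required.
[R10] is located in Zone C (not: is located in Zone A); seating 86 ≥ 10 → Operating License not required.
[R11] is a worker-owned cooperative; is located in Zone C → General Business Registration required.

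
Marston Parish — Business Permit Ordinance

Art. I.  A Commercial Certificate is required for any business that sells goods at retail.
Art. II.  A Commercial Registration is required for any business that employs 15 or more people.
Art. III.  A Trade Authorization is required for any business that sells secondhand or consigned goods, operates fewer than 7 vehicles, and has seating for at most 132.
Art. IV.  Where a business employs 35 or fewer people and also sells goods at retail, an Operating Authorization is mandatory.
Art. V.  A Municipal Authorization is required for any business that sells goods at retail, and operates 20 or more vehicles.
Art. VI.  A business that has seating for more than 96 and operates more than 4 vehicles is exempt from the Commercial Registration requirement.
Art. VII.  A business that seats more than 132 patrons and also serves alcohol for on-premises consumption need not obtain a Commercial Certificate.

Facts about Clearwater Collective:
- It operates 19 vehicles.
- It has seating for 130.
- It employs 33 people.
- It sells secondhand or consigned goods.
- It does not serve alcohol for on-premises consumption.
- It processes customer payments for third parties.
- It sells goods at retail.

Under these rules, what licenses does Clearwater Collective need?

Art. I. sells goods at retail → Commercial Certificate required.
Art. II. employees 33 ≥ 15 → Commercial Registration required.
Art. III. sells secondhand or consigned goods; vehicles 19 ≥ 7; seating 130 ≤ 132 → Trade Authorization not required.
Art. IV. employees 33 ≤ 35; sells goods at retail → Operating Authorization required.
Art. V. sells goods at retail; vehicles 19 < 20 → Municipal Authorization not required.
Art. VI. seating 130 > 96; vehicles 19 > 4 → exempt from Commercial Registration.
Art. VII. seating 130 ≤ 132; does not serve alcohol for on-premises consumption → Commercial Certificate exemption does not apply.

Commercial Certificate, Operating Authorization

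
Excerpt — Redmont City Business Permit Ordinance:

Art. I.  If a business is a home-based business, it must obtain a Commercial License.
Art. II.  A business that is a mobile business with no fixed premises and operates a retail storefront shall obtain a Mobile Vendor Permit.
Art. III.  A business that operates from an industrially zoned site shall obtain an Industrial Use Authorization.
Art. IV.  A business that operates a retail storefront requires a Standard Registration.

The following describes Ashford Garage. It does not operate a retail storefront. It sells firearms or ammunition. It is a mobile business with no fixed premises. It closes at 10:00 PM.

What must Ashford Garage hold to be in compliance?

None

Art. I. is a mobile business with no fixed premises (not: is a home-based business) → Commercial License not required.
Art. II. is a mobile business with no fixed premises; does not operate a retail storefront → Mobile Vendor Permit not required.
Art. III. is a mobile business with no fixed premises (not: operates from an industrially zoned site) → Industrial Use Authorization not required.
Art. IV. does not operate a retail storefront → Standard Registration not required.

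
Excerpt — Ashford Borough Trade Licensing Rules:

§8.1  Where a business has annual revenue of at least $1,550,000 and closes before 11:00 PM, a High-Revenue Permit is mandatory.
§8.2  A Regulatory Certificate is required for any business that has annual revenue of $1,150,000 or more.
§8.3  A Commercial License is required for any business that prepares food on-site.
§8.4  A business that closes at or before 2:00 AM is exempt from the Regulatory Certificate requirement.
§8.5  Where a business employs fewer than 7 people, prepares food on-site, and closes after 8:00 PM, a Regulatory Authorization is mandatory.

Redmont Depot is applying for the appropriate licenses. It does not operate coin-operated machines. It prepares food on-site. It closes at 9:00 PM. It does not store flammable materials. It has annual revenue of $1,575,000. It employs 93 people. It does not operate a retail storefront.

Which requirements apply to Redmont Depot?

§8.1 revenue $1,575,000 ≥ $1,550,000; closes 9:00 PM, at/before 11:00 PM → High-Revenue Permit required.
§8.2 revenue $1,575,000 ≥ $1,150,000 → Regulatory Certificate required.
§8.3 prepares food on-site → Commercial License required.
§8.4 closes 9:00 PM, at/before 2:00 AM → exempt from Regulatory Certificate.
§8.5 employees 93 ≥ 7; prepares food on-site; closes 9:00 PM, after 8:00 PM → Regulatory Authorization not required.

Commercial License, High-Revenue Permit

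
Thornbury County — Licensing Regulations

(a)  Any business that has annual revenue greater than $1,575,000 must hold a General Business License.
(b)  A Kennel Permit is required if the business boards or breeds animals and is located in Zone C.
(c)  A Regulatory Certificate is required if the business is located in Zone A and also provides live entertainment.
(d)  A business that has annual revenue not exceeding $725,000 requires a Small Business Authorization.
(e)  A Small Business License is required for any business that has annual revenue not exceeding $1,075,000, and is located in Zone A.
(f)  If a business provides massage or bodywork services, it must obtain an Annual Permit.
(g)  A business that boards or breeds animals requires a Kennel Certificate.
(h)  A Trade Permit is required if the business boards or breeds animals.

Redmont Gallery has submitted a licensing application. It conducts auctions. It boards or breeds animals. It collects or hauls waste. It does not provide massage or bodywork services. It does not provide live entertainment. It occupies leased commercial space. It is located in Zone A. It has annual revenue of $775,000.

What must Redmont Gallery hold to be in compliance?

(a) revenue $775,000 ≤ $1,575,000 → General Business License not required.
(b) boards or breeds animals; is located in Zone A (not: is located in Zone C) → Kennel Permit not required.
(c) is located in Zone A; does not provide live entertainment → Regulatory Certificate not required.
(d) revenue $775,000 > $725,000 → Small Business Authorization not required.
(e) revenue $775,000 ≤ $1,075,000; is located in Zone A → Small Business License required.
(f) does not provide massage or bodywork services → Annual Permit not required.
(g) boards or breeds animals → Kennel Certificate required.
(h) boards or breeds animals → Trade Permit required.

Kennel Certificate, Small Business License, Trade Permit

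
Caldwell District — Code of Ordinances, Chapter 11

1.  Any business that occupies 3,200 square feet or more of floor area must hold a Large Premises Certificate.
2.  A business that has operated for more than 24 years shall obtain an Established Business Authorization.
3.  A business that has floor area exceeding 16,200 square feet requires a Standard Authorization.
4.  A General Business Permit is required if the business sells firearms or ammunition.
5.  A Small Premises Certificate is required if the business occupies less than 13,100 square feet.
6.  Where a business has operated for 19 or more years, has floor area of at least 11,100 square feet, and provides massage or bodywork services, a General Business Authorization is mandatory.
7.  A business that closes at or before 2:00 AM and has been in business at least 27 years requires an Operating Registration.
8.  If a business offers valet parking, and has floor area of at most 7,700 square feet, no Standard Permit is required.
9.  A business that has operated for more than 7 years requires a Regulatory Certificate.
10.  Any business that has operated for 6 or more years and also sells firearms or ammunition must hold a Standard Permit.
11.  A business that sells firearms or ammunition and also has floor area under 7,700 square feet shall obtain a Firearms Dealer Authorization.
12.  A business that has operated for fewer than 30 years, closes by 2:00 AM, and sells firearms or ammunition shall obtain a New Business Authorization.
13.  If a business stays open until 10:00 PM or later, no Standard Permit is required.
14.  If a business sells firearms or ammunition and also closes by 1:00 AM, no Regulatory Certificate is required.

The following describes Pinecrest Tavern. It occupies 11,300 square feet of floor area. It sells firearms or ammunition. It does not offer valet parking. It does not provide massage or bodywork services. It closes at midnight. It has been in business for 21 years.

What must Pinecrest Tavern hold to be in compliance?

General Business Permit, Large Premises Certificate, New Business Authorization, Small Premises Certificate

1. floor area 11,300 square feet ≥ 3,200 square feet → Large Premises Certificate required.
2. years in business 21 ≤ 24 → Established Business Authorization not required.
3. floor area 11,300 square feet ≤ 16,200 square feet → Standard Authorization not required.
4. sells firearms or ammunition → General Business Permit required.
5. floor area 11,300 square feet < 13,100 square feet → Small Premises Certificate required.
6. years in business 21 ≥ 19; floor area 11,300 square feet ≥ 11,100 square feet; does not provide massage or bodywork services → General Business Authorization not required.
7. closes midnight, at/before 2:00 AM; years in business 21 < 27 → Operating Registration not required.
8. does not offer valet parking; floor area 11,300 square feet > 7,700 square feet → Standard Permit exemption does not apply.
9. years in business 21 > 7 → Regulatory Certificate required.
10. years in business 21 ≥ 6; sells firearms or ammunition → Standard Permit required.
11. sells firearms or ammunition; floor area 11,300 square feet ≥ 7,700 square feet → Firearms Dealer Authorization not required.
12. years in business 21 < 30; closes midnight, at/before 2:00 AM; sells firearms or ammunition → New Business Authorization required.
13. closes midnight, after 10:00 PM → exempt from Standard Permit.
14. sells firearms or ammunition; closes midnight, at/before 1:00 AM → exempt from Regulatory Certificate.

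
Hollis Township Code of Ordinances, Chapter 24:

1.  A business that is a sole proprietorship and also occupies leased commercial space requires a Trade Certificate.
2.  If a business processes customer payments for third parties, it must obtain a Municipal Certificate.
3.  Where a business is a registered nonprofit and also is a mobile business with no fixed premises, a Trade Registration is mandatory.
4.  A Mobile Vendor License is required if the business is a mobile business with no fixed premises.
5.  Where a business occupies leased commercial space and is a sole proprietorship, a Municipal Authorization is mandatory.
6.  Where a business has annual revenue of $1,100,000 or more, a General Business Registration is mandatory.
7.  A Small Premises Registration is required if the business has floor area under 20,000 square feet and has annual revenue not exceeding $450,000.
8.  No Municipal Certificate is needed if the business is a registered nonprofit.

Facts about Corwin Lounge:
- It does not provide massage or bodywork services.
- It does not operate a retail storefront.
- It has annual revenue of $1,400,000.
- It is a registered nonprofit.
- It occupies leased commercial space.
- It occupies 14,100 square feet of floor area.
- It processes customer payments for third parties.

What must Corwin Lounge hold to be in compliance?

General Business Registration

1. is a registered nonprofit (not: is a sole proprietorship); occupies leased commercial space → Trade Certificate not required.
2. processes customer payments for third parties → Municipal Certificate required.
3. is a registered nonprofit; occupies leased commercial space (not: is a mobile business with no fixed premises) → Trade Registration not required.
4. occupies leased commercial space (not: is a mobile business with no fixed premises) → Mobile Vendor License not required.
5. occupies leased commercial space; is a registered nonprofit (not: is a sole proprietorship) → Municipal Authorization not required.
6. revenue $1,400,000 ≥ $1,100,000 → General Business Registration required.
7. floor area 14,100 square feet < 20,000 square feet; revenue $1,400,000 > $450,000 → Small Premises Registration not required.
8. is a registered nonprofit → exempt from Municipal Certificate.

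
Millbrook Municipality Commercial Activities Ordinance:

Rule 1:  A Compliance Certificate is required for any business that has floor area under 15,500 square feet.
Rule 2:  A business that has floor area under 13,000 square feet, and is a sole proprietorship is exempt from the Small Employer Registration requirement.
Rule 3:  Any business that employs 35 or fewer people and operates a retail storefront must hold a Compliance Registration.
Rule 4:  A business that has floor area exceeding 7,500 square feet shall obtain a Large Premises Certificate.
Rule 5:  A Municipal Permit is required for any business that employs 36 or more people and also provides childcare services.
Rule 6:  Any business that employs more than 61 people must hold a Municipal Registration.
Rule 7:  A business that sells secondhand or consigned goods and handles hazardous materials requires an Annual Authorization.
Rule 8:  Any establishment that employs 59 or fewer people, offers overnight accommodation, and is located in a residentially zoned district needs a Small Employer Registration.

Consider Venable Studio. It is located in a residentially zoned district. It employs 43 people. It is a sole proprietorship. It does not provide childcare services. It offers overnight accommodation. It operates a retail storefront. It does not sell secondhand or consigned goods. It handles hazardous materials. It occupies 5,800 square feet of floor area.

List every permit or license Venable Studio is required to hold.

Rule 1: floor area 5,800 square feet < 15,500 square feet → Compliance Certificate required.
Rule 2: floor area 5,800 square feet < 13,000 square feet; is a sole proprietorship → exempt from Small Employer Registration.
Rule 3: employees 43 > 35; operates a retail storefront → Compliance Registration not required.
Rule 4: floor area 5,800 square feet ≤ 7,500 square feet → Large Premises Certificate not required.
Rule 5: employees 43 ≥ 36; does not provide childcare services → Municipal Permit not required.
Rule 6: employees 43 ≤ 61 → Municipal Registration not required.
Rule 7: does not sell secondhand or consigned goods; handles hazardous materials → Annual Authorization not required.
Rule 8: employees 43 ≤ 59; offers overnight accommodation; is located in a residentially zoned district → Small Employer Registration required.

Compliance Certificate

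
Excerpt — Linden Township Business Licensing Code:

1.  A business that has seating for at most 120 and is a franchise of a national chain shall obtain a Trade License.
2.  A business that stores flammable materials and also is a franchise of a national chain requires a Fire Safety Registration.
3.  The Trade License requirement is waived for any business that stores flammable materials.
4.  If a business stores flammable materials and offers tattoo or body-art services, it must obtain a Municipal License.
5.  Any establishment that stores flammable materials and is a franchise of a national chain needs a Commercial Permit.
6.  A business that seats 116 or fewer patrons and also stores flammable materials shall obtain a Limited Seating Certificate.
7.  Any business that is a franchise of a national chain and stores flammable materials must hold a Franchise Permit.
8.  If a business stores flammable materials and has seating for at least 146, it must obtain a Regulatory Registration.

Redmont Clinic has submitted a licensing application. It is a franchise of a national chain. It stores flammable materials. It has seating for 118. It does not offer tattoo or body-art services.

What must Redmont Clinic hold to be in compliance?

Commercial Permit, Fire Safety Registration, Franchise Permit

1. seating 118 ≤ 120; is a franchise of a national chain → Trade License required.
2. stores flammable materials; is a franchise of a national chain → Fire Safety Registration required.
3. stores flammable materials → exempt from Trade License.
4. stores flammable materials; does not offer tattoo or body-art services → Municipal License not required.
5. stores flammable materials; is a franchise of a national chain → Commercial Permit required.
6. seating 118 > 116; stores flammable materials → Limited Seating Certificate not required.
7. is a franchise of a national chain; stores flammable materials → Franchise Permit required.
8. stores flammable materials; seating 118 < 146 → Regulatory Registration not required.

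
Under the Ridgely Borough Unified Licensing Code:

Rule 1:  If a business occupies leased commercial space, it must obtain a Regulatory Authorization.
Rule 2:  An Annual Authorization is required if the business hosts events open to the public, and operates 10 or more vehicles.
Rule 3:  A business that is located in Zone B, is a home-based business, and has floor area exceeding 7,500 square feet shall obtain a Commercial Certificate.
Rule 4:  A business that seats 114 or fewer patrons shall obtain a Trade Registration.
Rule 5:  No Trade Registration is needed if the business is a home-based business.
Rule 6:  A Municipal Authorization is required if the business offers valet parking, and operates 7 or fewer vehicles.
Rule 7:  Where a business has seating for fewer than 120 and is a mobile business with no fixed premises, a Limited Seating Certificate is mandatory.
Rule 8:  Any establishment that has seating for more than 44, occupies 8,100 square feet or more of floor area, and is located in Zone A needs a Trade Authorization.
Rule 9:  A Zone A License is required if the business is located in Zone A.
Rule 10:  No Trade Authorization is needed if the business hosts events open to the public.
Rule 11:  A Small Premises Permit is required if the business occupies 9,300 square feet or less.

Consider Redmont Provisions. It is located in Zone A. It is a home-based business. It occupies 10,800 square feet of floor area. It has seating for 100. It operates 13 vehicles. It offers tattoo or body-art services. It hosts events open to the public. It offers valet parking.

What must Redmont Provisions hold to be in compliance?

Rule 1: is a home-based business (not: occupies leased commercial space) → Regulatory Authorization not required.
Rule 2: hosts events open to the public; vehicles 13 ≥ 10 → Annual Authorization required.
Rule 3: is located in Zone A (not: is located in Zone B); is a home-based business; floor area 10,800 square feet > 7,500 square feet → Commercial Certificate not required.
Rule 4: seating 100 ≤ 114 → Trade Registration required.
Rule 5: is a home-based business → exempt from Trade Registration.
Rule 6: offers valet parking; vehicles 13 > 7 → Municipal Authorization not required.
Rule 7: seating 100 < 120; is a home-based business (not: is a mobile business with no fixed premises) → Limited Seating Certificate not required.
Rule 8: seating 100 > 44; floor area 10,800 square feet ≥ 8,100 square feet; is located in Zone A → Trade Authorization required.
Rule 9: is located in Zone A → Zone A License required.
Rule 10: hosts events open to the public → exempt from Trade Authorization.
Rule 11: floor area 10,800 square feet > 9,300 square feet → Small Premises Permit not required.

Annual Authorization, Zone A License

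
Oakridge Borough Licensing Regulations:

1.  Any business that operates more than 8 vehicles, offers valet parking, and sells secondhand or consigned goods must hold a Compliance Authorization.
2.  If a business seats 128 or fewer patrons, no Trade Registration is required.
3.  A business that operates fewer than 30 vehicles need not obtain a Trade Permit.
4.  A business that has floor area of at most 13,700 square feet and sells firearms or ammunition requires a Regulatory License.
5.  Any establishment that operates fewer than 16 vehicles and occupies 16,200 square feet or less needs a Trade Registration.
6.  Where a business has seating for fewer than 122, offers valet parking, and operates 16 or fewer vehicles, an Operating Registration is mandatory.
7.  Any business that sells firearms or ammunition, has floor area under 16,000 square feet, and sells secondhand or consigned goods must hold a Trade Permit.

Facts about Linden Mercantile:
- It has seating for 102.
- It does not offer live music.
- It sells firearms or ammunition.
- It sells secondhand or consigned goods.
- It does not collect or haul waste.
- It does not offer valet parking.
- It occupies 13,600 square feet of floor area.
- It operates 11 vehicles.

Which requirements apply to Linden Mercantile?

1. vehicles 11 > 8; does not offer valet parking; sells secondhand or consigned goods → Compliance Authorization not required.
2. seating 102 ≤ 128 → exempt from Trade Registration.
3. vehicles 11 < 30 → exempt from Trade Permit.
4. floor area 13,600 square feet ≤ 13,700 square feet; sells firearms or ammunition → Regulatory License required.
5. vehicles 11 < 16; floor area 13,600 square feet ≤ 16,200 square feet → Trade Registration required.
6. seating 102 < 122; does not offer valet parking; vehicles 11 ≤ 16 → Operating Registration not required.
7. sells firearms or ammunition; floor area 13,600 square feet < 16,000 square feet; sells secondhand or consigned goods → Trade Permit required.

Regulatory License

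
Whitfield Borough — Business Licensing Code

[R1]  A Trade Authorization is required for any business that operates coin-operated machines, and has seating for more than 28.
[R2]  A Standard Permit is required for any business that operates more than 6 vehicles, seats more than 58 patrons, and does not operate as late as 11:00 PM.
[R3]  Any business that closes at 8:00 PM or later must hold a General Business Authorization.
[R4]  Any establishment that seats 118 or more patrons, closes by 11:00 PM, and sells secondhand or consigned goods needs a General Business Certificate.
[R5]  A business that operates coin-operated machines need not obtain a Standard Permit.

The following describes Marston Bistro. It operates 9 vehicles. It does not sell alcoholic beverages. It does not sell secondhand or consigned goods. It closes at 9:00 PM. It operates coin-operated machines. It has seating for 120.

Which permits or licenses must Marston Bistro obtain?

[R1] operates coin-operated machines; seating 120 > 28 → Trade Authorization required.
[R2] vehicles 9 > 6; seating 120 > 58; closes 9:00 PM, at/before 11:00 PM → Standard Permit required.
[R3] closes 9:00 PM, after 8:00 PM → General Business Authorization required.
[R4] seating 120 ≥ 118; closes 9:00 PM, at/before 11:00 PM; does not sell secondhand or consigned goods → General Business Certificate not required.
[R5] operates coin-operated machines → exempt from Standard Permit.

General Business Authorization, Trade Authorization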